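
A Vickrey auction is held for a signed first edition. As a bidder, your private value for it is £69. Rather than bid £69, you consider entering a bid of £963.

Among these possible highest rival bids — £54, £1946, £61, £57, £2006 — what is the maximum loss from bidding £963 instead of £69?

£0

£54: same outcome either way → loss £0.
£1946: same outcome either way → loss £0.
£61: same outcome either way → loss £0.
£57: same outcome either way → loss £0.
£2006: same outcome either way → loss £0.
Maximum loss: £0.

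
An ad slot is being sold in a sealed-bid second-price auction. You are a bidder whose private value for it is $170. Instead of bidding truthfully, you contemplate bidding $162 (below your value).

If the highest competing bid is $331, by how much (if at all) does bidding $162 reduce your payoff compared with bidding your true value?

$0

Bidding your value $170: you lose (since $170 < $331). Payoff $0.
Bidding $162: you lose. Payoff $0.
Difference = $0 − $0 = $0; both bids lead to the same outcome because the competing bid is above both your value and your alternative bid.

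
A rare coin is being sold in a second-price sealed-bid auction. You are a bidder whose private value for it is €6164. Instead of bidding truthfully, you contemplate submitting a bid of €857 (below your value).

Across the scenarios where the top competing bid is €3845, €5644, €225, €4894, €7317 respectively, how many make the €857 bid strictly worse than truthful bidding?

3

The deviation hurts exactly when the highest competing bid lies strictly between €857 and €6164 — underbidding then forfeits a profitable win.
€3845: inside the interval → strictly worse (loss €2319).
€5644: inside the interval → strictly worse (loss €520).
€225: below both → same outcome either way.
€4894: inside the interval → strictly worse (loss €1270).
€7317: above both → same outcome either way.
Count: 3.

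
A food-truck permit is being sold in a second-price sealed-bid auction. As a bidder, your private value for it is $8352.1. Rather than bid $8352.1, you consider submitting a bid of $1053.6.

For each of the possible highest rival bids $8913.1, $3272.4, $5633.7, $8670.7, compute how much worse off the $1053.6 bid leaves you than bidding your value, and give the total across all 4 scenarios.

$7798.1

The deviation costs you only when the competing bid falls strictly between $1053.6 and $8352.1; elsewhere both bids give the same outcome.
$8913.1: outcomes coincide → loss $0.
$3272.4: truthful payoff $5079.7, deviation payoff $0 → loss $5079.7.
$5633.7: truthful payoff $2718.4, deviation payoff $0 → loss $2718.4.
$8670.7: outcomes coincide → loss $0.
Total loss = $5079.7 + $2718.4 = $7798.1.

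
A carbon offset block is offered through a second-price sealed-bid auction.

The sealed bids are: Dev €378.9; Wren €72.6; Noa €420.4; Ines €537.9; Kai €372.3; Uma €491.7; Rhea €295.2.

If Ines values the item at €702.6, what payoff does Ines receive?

€210.9

Highest bid: Ines at €537.9, so Ines wins.
Second-highest bid: Uma at €491.7 — that is the price the winner pays.
Ines's payoff = value − price = €702.6 − €491.7 = €210.9.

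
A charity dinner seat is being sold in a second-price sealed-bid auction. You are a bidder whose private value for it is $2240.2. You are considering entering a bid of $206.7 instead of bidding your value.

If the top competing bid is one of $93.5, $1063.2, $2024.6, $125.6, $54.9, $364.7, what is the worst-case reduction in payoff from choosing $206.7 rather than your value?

$93.5: same outcome either way → loss $0.
$1063.2: truthful gives $1177, deviation gives $0 → loss $1177.
$2024.6: truthful gives $215.6, deviation gives $0 → loss $215.6.
$125.6: same outcome either way → loss $0.
$54.9: same outcome either way → loss $0.
$364.7: truthful gives $1875.5, deviation gives $0 → loss $1875.5.
Maximum loss: $1875.5.

$1875.5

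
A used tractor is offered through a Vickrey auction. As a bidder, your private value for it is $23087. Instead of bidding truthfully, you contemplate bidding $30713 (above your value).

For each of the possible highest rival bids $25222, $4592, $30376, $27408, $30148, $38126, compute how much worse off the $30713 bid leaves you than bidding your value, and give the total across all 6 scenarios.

$20806

The deviation costs you only when the competing bid falls strictly between $23087 and $30713; elsewhere both bids give the same outcome.
$25222: truthful payoff $0, deviation payoff −$2135 → loss $2135.
$4592: outcomes coincide → loss $0.
$30376: truthful payoff $0, deviation payoff −$7289 → loss $7289.
$27408: truthful payoff $0, deviation payoff −$4321 → loss $4321.
$30148: truthful payoff $0, deviation payoff −$7061 → loss $7061.
$38126: outcomes coincide → loss $0.
Total loss = $2135 + $7289 + $4321 + $7061 = $20806.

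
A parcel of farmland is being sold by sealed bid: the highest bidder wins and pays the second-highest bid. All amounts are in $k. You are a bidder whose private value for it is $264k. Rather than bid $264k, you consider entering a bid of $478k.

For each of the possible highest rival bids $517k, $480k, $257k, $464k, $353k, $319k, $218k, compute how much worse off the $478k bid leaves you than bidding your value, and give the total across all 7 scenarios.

$344k

The deviation costs you only when the competing bid falls strictly between $264k and $478k; elsewhere both bids give the same outcome.
$517k: outcomes coincide → loss $0k.
$480k: outcomes coincide → loss $0k.
$257k: outcomes coincide → loss $0k.
$464k: truthful payoff $0k, deviation payoff −$200k → loss $200k.
$353k: truthful payoff $0k, deviation payoff −$89k → loss $89k.
$319k: truthful payoff $0k, deviation payoff −$55k → loss $55k.
$218k: outcomes coincide → loss $0k.
Total loss = $200k + $89k + $55k = $344k.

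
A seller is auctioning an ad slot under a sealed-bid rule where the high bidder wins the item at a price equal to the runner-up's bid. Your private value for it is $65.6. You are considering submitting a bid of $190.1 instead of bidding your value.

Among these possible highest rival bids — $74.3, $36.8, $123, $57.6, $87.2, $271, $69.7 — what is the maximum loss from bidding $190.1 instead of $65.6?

$57.4

$74.3: truthful gives $0, deviation gives −$8.7 → loss $8.7.
$36.8: same outcome either way → loss $0.
$123: truthful gives $0, deviation gives −$57.4 → loss $57.4.
$57.6: same outcome either way → loss $0.
$87.2: truthful gives $0, deviation gives −$21.6 → loss $21.6.
$271: same outcome either way → loss $0.
$69.7: truthful gives $0, deviation gives −$4.1 → loss $4.1.
Maximum loss: $57.4.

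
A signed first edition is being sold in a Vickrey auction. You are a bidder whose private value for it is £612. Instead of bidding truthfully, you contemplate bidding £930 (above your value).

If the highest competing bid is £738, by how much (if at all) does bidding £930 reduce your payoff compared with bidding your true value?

£126

Bidding your value £612: you lose (since £612 < £738). Payoff £0.
Bidding £930: you win and pay £738. Payoff £612 − £738 = −£126.
The competing bid £738 lies between your value and your inflated bid, so overbidding wins an item priced above your value.
Loss from deviating = £0 − (−£126) = £126.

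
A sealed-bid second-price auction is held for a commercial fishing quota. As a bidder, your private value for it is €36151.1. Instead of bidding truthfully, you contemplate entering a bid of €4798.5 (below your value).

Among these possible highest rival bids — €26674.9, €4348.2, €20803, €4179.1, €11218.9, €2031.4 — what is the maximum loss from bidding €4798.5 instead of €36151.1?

€26674.9: truthful gives €9476.2, deviation gives €0 → loss €9476.2.
€4348.2: same outcome either way → loss €0.
€20803: truthful gives €15348.1, deviation gives €0 → loss €15348.1.
€4179.1: same outcome either way → loss €0.
€11218.9: truthful gives €24932.2, deviation gives €0 → loss €24932.2.
€2031.4: same outcome either way → loss €0.
Maximum loss: €24932.2.

€24932.2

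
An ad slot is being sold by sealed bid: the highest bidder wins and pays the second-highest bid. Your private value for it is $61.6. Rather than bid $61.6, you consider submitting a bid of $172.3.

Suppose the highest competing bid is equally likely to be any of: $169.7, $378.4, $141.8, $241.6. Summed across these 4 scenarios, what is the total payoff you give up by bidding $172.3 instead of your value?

The deviation costs you only when the competing bid falls strictly between $61.6 and $172.3; elsewhere both bids give the same outcome.
$169.7: truthful payoff $0, deviation payoff −$108.1 → loss $108.1.
$378.4: outcomes coincide → loss $0.
$141.8: truthful payoff $0, deviation payoff −$80.2 → loss $80.2.
$241.6: outcomes coincide → loss $0.
Total loss = $108.1 + $80.2 = $188.3.

$188.3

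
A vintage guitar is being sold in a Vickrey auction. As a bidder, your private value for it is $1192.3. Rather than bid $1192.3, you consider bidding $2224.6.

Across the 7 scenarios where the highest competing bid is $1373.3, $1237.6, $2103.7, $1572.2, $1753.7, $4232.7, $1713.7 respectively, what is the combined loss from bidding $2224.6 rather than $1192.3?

The deviation costs you only when the competing bid falls strictly between $1192.3 and $2224.6; elsewhere both bids give the same outcome.
$1373.3: truthful payoff $0, deviation payoff −$181 → loss $181.
$1237.6: truthful payoff $0, deviation payoff −$45.3 → loss $45.3.
$2103.7: truthful payoff $0, deviation payoff −$911.4 → loss $911.4.
$1572.2: truthful payoff $0, deviation payoff −$379.9 → loss $379.9.
$1753.7: truthful payoff $0, deviation payoff −$561.4 → loss $561.4.
$4232.7: outcomes coincide → loss $0.
$1713.7: truthful payoff $0, deviation payoff −$521.4 → loss $521.4.
Total loss = $181 + $45.3 + $911.4 + $379.9 + $561.4 + $521.4 = $2600.4.
Because the price is fixed by the runner-up's bid, deviating from your value can only change a good outcome into a bad one — never the reverse.

$2600.4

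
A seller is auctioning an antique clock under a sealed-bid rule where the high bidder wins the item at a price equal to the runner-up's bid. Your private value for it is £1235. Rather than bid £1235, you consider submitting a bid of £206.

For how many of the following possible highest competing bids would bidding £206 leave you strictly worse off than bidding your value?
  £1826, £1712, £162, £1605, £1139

1

The deviation hurts exactly when the highest competing bid lies strictly between £206 and £1235 — underbidding then forfeits a profitable win.
£1826: above both → same outcome either way.
£1712: above both → same outcome either way.
£162: below both → same outcome either way.
£1605: above both → same outcome either way.
£1139: inside the interval → strictly worse (loss £96).
Count: 1.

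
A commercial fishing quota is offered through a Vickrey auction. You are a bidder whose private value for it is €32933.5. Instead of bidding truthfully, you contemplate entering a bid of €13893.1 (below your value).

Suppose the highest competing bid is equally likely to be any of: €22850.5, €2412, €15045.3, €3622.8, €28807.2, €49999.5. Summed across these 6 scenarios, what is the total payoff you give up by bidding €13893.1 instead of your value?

The deviation costs you only when the competing bid falls strictly between €13893.1 and €32933.5; elsewhere both bids give the same outcome.
€22850.5: truthful payoff €10083, deviation payoff €0 → loss €10083.
€2412: outcomes coincide → loss €0.
€15045.3: truthful payoff €17888.2, deviation payoff €0 → loss €17888.2.
€3622.8: outcomes coincide → loss €0.
€28807.2: truthful payoff €4126.3, deviation payoff €0 → loss €4126.3.
€49999.5: outcomes coincide → loss €0.
Total loss = €10083 + €17888.2 + €4126.3 = €32097.5.

€32097.5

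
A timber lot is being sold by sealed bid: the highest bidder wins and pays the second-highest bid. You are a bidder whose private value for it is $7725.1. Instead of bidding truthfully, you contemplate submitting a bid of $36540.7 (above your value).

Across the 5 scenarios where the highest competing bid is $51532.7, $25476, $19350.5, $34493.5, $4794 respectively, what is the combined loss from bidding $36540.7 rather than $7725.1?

$56144.7

The deviation costs you only when the competing bid falls strictly between $7725.1 and $36540.7; elsewhere both bids give the same outcome.
$51532.7: outcomes coincide → loss $0.
$25476: truthful payoff $0, deviation payoff −$17750.9 → loss $17750.9.
$19350.5: truthful payoff $0, deviation payoff −$11625.4 → loss $11625.4.
$34493.5: truthful payoff $0, deviation payoff −$26768.4 → loss $26768.4.
$4794: outcomes coincide → loss $0.
Total loss = $17750.9 + $11625.4 + $26768.4 = $56144.7.
In a second-price auction your bid sets only whether you win, not what you pay, so bidding your true value is weakly dominant.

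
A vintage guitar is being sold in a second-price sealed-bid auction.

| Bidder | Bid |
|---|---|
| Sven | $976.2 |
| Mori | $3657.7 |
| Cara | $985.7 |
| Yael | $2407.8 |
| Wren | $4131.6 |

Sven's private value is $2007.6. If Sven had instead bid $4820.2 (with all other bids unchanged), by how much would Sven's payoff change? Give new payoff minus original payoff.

−$2124

The highest bid among the other bidders is $4131.6; Sven's bid doesn't change that.
Original bid $976.2: Sven is not highest (top rival bid is $4131.6); payoff $0.
Alternative bid $4820.2: Sven is highest, pays the top rival bid $4131.6; payoff $2007.6 − $4131.6 = −$2124.
Change in payoff = −$2124 − ($0) = −$2124.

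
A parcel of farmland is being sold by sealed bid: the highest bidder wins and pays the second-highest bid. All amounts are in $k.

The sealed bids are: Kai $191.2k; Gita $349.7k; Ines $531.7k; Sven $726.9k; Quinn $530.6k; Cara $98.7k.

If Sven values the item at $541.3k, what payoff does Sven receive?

Highest bid: Sven at $726.9k, so Sven wins.
Second-highest bid: Ines at $531.7k — that is the price the winner pays.
Sven's payoff = value − price = $541.3k − $531.7k = $9.6k.

$9.6k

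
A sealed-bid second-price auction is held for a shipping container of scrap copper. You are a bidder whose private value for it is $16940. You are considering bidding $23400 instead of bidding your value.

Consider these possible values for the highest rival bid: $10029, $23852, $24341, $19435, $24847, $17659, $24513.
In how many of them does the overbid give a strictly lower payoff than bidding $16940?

The deviation hurts exactly when the highest competing bid lies strictly between $16940 and $23400 — overbidding then wins at a price above your value.
$10029: below both → same outcome either way.
$23852: above both → same outcome either way.
$24341: above both → same outcome either way.
$19435: inside the interval → strictly worse (loss $2495).
$24847: above both → same outcome either way.
$17659: inside the interval → strictly worse (loss $719).
$24513: above both → same outcome either way.
Count: 2.

2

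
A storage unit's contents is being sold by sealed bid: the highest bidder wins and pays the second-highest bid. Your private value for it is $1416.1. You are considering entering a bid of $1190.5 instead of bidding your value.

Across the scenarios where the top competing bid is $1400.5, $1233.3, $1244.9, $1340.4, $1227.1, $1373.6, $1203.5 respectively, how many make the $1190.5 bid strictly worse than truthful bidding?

7

The deviation hurts exactly when the highest competing bid lies strictly between $1190.5 and $1416.1 — underbidding then forfeits a profitable win.
$1400.5: inside the interval → strictly worse (loss $15.6).
$1233.3: inside the interval → strictly worse (loss $182.8).
$1244.9: inside the interval → strictly worse (loss $171.2).
$1340.4: inside the interval → strictly worse (loss $75.7).
$1227.1: inside the interval → strictly worse (loss $189).
$1373.6: inside the interval → strictly worse (loss $42.5).
$1203.5: inside the interval → strictly worse (loss $212.6).
Count: 7.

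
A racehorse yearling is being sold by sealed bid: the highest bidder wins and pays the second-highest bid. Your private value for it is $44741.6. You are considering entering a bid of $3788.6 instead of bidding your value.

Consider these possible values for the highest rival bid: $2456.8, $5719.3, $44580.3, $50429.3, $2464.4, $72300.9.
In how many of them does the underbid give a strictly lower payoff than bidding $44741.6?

The deviation hurts exactly when the highest competing bid lies strictly between $3788.6 and $44741.6 — underbidding then forfeits a profitable win.
$2456.8: below both → same outcome either way.
$5719.3: inside the interval → strictly worse (loss $39022.3).
$44580.3: inside the interval → strictly worse (loss $161.3).
$50429.3: above both → same outcome either way.
$2464.4: below both → same outcome either way.
$72300.9: above both → same outcome either way.
Count: 2.

2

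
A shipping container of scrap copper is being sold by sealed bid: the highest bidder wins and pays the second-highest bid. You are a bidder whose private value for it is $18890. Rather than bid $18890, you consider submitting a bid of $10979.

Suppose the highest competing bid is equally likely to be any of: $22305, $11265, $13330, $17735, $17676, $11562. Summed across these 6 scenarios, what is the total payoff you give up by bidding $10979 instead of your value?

$22882

The deviation costs you only when the competing bid falls strictly between $10979 and $18890; elsewhere both bids give the same outcome.
$22305: outcomes coincide → loss $0.
$11265: truthful payoff $7625, deviation payoff $0 → loss $7625.
$13330: truthful payoff $5560, deviation payoff $0 → loss $5560.
$17735: truthful payoff $1155, deviation payoff $0 → loss $1155.
$17676: truthful payoff $1214, deviation payoff $0 → loss $1214.
$11562: truthful payoff $7328, deviation payoff $0 → loss $7328.
Total loss = $7625 + $5560 + $1155 + $1214 + $7328 = $22882.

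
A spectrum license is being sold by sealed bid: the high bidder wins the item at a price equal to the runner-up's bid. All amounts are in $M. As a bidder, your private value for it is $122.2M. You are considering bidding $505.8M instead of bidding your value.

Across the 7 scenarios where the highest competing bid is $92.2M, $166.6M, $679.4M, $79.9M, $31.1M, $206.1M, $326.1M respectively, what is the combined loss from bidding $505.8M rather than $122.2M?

The deviation costs you only when the competing bid falls strictly between $122.2M and $505.8M; elsewhere both bids give the same outcome.
$92.2M: outcomes coincide → loss $0M.
$166.6M: truthful payoff $0M, deviation payoff −$44.4M → loss $44.4M.
$679.4M: outcomes coincide → loss $0M.
$79.9M: outcomes coincide → loss $0M.
$31.1M: outcomes coincide → loss $0M.
$206.1M: truthful payoff $0M, deviation payoff −$83.9M → loss $83.9M.
$326.1M: truthful payoff $0M, deviation payoff −$203.9M → loss $203.9M.
Total loss = $44.4M + $83.9M + $203.9M = $332.2M.
Truthful bidding weakly dominates here: raising your bid can only win items priced above your value, and lowering it can only forfeit items priced below.

$332.2M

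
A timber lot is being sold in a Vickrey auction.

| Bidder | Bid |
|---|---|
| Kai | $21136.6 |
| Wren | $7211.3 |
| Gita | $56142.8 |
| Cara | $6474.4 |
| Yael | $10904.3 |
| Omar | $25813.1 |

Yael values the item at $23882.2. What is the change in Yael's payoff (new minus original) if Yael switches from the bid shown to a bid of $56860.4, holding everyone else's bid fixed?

The highest bid among the other bidders is $56142.8; Yael's bid doesn't change that.
Original bid $10904.3: Yael is not highest (top rival bid is $56142.8); payoff $0.
Alternative bid $56860.4: Yael is highest, pays the top rival bid $56142.8; payoff $23882.2 − $56142.8 = −$32260.6.
Change in payoff = −$32260.6 − ($0) = −$32260.6.

−$32260.6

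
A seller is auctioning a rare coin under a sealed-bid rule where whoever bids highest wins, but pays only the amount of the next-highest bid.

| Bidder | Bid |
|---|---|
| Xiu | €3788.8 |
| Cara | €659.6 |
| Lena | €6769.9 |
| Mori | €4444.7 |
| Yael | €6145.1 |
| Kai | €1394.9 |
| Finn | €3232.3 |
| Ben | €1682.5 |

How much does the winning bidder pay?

€6145.1

Highest bid: Lena at €6769.9, so Lena wins.
Second-highest bid: Yael at €6145.1 — that is the price the winner pays.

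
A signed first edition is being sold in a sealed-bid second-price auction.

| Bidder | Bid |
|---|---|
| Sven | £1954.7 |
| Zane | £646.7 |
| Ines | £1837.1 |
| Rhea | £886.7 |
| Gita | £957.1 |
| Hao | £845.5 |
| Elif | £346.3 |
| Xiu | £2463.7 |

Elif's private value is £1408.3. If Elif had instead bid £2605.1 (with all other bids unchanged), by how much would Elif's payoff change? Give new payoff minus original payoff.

The highest bid among the other bidders is £2463.7; Elif's bid doesn't change that.
Original bid £346.3: Elif is not highest (top rival bid is £2463.7); payoff £0.
Alternative bid £2605.1: Elif is highest, pays the top rival bid £2463.7; payoff £1408.3 − £2463.7 = −£1055.4.
Change in payoff = −£1055.4 − (£0) = −£1055.4.

−£1055.4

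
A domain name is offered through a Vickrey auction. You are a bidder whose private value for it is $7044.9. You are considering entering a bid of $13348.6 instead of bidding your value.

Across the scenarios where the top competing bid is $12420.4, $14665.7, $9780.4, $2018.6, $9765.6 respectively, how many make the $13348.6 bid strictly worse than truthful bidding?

3

The deviation hurts exactly when the highest competing bid lies strictly between $7044.9 and $13348.6 — overbidding then wins at a price above your value.
$12420.4: inside the interval → strictly worse (loss $5375.5).
$14665.7: above both → same outcome either way.
$9780.4: inside the interval → strictly worse (loss $2735.5).
$2018.6: below both → same outcome either way.
$9765.6: inside the interval → strictly worse (loss $2720.7).
Count: 3.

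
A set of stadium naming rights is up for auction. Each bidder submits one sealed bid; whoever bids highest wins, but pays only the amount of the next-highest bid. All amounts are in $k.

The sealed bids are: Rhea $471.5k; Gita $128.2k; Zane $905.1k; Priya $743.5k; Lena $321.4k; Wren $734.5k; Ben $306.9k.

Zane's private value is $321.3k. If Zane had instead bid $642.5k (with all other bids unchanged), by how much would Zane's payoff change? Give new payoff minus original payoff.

The highest bid among the other bidders is $743.5k; Zane's bid doesn't change that.
Original bid $905.1k: Zane is highest, pays the top rival bid $743.5k; payoff $321.3k − $743.5k = −$422.2k.
Alternative bid $642.5k: Zane is not highest (top rival bid is $743.5k); payoff $0k.
Change in payoff = $0k − (−$422.2k) = $422.2k.

$422.2k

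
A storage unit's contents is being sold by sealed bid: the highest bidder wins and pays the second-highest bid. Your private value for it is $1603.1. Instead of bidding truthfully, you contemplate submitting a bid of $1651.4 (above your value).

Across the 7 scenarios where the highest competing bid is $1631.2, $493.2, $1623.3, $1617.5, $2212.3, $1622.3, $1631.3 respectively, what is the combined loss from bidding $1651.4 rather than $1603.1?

$110.1

The deviation costs you only when the competing bid falls strictly between $1603.1 and $1651.4; elsewhere both bids give the same outcome.
$1631.2: truthful payoff $0, deviation payoff −$28.1 → loss $28.1.
$493.2: outcomes coincide → loss $0.
$1623.3: truthful payoff $0, deviation payoff −$20.2 → loss $20.2.
$1617.5: truthful payoff $0, deviation payoff −$14.4 → loss $14.4.
$2212.3: outcomes coincide → loss $0.
$1622.3: truthful payoff $0, deviation payoff −$19.2 → loss $19.2.
$1631.3: truthful payoff $0, deviation payoff −$28.2 → loss $28.2.
Total loss = $28.1 + $20.2 + $14.4 + $19.2 + $28.2 = $110.1.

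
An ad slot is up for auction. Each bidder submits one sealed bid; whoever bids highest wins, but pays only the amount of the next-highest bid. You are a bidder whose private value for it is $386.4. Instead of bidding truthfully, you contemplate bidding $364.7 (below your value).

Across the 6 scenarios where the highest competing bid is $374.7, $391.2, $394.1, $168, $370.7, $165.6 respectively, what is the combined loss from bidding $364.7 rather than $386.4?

$27.4

The deviation costs you only when the competing bid falls strictly between $364.7 and $386.4; elsewhere both bids give the same outcome.
$374.7: truthful payoff $11.7, deviation payoff $0 → loss $11.7.
$391.2: outcomes coincide → loss $0.
$394.1: outcomes coincide → loss $0.
$168: outcomes coincide → loss $0.
$370.7: truthful payoff $15.7, deviation payoff $0 → loss $15.7.
$165.6: outcomes coincide → loss $0.
Total loss = $11.7 + $15.7 = $27.4.
Truthful bidding weakly dominates here: raising your bid can only win items priced above your value, and lowering it can only forfeit items priced below.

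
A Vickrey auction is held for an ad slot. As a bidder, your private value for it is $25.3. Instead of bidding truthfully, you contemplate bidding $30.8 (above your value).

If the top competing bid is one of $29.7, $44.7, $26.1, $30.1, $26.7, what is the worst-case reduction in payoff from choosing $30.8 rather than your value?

$4.8

$29.7: truthful gives $0, deviation gives −$4.4 → loss $4.4.
$44.7: same outcome either way → loss $0.
$26.1: truthful gives $0, deviation gives −$0.8 → loss $0.8.
$30.1: truthful gives $0, deviation gives −$4.8 → loss $4.8.
$26.7: truthful gives $0, deviation gives −$1.4 → loss $1.4.
Maximum loss: $4.8.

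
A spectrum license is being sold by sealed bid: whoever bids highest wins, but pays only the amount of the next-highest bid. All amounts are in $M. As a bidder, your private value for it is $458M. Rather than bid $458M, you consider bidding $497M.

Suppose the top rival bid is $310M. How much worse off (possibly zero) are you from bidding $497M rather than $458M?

Bidding your value $458M: you win (since $458M > $310M) and pay $310M. Payoff $148M.
Bidding $497M: you win and pay $310M. Payoff $458M − $310M = $148M.
Difference = $148M − $148M = $0M; both bids lead to the same outcome because the competing bid is below both your value and your alternative bid.

$0M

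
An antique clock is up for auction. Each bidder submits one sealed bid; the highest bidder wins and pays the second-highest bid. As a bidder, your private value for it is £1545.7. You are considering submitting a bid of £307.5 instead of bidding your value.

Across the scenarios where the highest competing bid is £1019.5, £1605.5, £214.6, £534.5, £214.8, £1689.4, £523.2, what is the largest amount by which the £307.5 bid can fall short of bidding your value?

£1022.5

£1019.5: truthful gives £526.2, deviation gives £0 → loss £526.2.
£1605.5: same outcome either way → loss £0.
£214.6: same outcome either way → loss £0.
£534.5: truthful gives £1011.2, deviation gives £0 → loss £1011.2.
£214.8: same outcome either way → loss £0.
£1689.4: same outcome either way → loss £0.
£523.2: truthful gives £1022.5, deviation gives £0 → loss £1022.5.
Maximum loss: £1022.5.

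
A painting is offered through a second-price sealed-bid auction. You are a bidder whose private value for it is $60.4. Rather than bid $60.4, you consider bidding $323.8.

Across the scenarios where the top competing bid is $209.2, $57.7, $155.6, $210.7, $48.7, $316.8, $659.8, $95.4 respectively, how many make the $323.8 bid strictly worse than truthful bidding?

The deviation hurts exactly when the highest competing bid lies strictly between $60.4 and $323.8 — overbidding then wins at a price above your value.
$209.2: inside the interval → strictly worse (loss $148.8).
$57.7: below both → same outcome either way.
$155.6: inside the interval → strictly worse (loss $95.2).
$210.7: inside the interval → strictly worse (loss $150.3).
$48.7: below both → same outcome either way.
$316.8: inside the interval → strictly worse (loss $256.4).
$659.8: above both → same outcome either way.
$95.4: inside the interval → strictly worse (loss $35).
Count: 5.

5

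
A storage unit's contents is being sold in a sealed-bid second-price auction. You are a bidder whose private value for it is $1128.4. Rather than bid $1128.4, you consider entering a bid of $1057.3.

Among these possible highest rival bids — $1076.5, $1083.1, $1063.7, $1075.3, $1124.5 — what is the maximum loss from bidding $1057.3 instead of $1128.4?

$64.7

$1076.5: truthful gives $51.9, deviation gives $0 → loss $51.9.
$1083.1: truthful gives $45.3, deviation gives $0 → loss $45.3.
$1063.7: truthful gives $64.7, deviation gives $0 → loss $64.7.
$1075.3: truthful gives $53.1, deviation gives $0 → loss $53.1.
$1124.5: truthful gives $3.9, deviation gives $0 → loss $3.9.
Maximum loss: $64.7.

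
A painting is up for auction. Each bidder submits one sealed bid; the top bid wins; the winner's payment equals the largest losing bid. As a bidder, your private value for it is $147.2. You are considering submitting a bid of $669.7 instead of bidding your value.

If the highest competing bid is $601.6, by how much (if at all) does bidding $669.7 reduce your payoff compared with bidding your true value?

Bidding your value $147.2: you lose (since $147.2 < $601.6). Payoff $0.
Bidding $669.7: you win and pay $601.6. Payoff $147.2 − $601.6 = −$454.4.
The competing bid $601.6 lies between your value and your inflated bid, so overbidding wins an item priced above your value.
Loss from deviating = $0 − (−$454.4) = $454.4.
Truthful bidding weakly dominates here: raising your bid can only win items priced above your value, and lowering it can only forfeit items priced below.

$454.4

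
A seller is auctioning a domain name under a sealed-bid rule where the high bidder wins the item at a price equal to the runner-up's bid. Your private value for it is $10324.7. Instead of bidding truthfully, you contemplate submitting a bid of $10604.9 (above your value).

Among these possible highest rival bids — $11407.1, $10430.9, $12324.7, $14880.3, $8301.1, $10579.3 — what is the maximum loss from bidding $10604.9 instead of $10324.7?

$254.6

$11407.1: same outcome either way → loss $0.
$10430.9: truthful gives $0, deviation gives −$106.2 → loss $106.2.
$12324.7: same outcome either way → loss $0.
$14880.3: same outcome either way → loss $0.
$8301.1: same outcome either way → loss $0.
$10579.3: truthful gives $0, deviation gives −$254.6 → loss $254.6.
Maximum loss: $254.6.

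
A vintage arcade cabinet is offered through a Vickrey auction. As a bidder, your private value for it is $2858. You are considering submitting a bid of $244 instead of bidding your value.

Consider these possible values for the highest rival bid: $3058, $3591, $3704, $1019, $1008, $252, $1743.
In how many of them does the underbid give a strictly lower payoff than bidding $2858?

4

The deviation hurts exactly when the highest competing bid lies strictly between $244 and $2858 — underbidding then forfeits a profitable win.
$3058: above both → same outcome either way.
$3591: above both → same outcome either way.
$3704: above both → same outcome either way.
$1019: inside the interval → strictly worse (loss $1839).
$1008: inside the interval → strictly worse (loss $1850).
$252: inside the interval → strictly worse (loss $2606).
$1743: inside the interval → strictly worse (loss $1115).
Count: 4.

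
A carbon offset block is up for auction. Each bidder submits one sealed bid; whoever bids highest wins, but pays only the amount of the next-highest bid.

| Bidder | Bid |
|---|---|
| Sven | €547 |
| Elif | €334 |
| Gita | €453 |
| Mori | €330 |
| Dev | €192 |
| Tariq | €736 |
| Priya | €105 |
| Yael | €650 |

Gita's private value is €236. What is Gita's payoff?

€0

Highest bid: Tariq at €736, so Tariq wins.
Second-highest bid: Yael at €650 — that is the price the winner pays.
Gita did not win, so Gita pays nothing and receives nothing: payoff €0.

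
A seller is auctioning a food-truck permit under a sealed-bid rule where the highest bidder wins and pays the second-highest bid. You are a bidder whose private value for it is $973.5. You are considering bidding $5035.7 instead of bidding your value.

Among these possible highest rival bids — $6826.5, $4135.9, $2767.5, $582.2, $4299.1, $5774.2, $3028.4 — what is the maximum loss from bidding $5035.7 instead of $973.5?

$3325.6

$6826.5: same outcome either way → loss $0.
$4135.9: truthful gives $0, deviation gives −$3162.4 → loss $3162.4.
$2767.5: truthful gives $0, deviation gives −$1794 → loss $1794.
$582.2: same outcome either way → loss $0.
$4299.1: truthful gives $0, deviation gives −$3325.6 → loss $3325.6.
$5774.2: same outcome either way → loss $0.
$3028.4: truthful gives $0, deviation gives −$2054.9 → loss $2054.9.
Maximum loss: $3325.6.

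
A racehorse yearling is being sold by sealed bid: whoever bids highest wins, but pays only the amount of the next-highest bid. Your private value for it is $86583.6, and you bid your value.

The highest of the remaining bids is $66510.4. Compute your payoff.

$20073.2

Your bid $86583.6 exceeds the highest competing bid $66510.4, so you win.
In a second-price auction the winner pays the second-highest bid, $66510.4.
Payoff = value − price = $86583.6 − $66510.4 = $20073.2.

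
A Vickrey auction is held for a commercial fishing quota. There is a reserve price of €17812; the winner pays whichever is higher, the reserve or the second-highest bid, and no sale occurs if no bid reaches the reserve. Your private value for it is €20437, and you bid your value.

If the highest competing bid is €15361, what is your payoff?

€2625

Your bid €20437 is the highest and exceeds the reserve.
Price = max(second-highest bid, reserve) = max(€15361, €17812) = €17812.
Payoff = €20437 − €17812 = €2625.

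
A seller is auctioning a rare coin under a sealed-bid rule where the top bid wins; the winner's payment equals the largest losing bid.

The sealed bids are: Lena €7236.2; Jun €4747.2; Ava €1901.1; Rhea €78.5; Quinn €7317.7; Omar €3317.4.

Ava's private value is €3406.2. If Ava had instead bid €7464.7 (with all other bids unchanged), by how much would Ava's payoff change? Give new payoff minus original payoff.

The highest bid among the other bidders is €7317.7; Ava's bid doesn't change that.
Original bid €1901.1: Ava is not highest (top rival bid is €7317.7); payoff €0.
Alternative bid €7464.7: Ava is highest, pays the top rival bid €7317.7; payoff €3406.2 − €7317.7 = −€3911.5.
Change in payoff = −€3911.5 − (€0) = −€3911.5.

−€3911.5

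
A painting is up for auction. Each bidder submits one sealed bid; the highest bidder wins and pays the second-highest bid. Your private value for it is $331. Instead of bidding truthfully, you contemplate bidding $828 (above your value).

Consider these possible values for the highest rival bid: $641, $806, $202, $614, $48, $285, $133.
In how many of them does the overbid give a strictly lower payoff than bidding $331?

The deviation hurts exactly when the highest competing bid lies strictly between $331 and $828 — overbidding then wins at a price above your value.
$641: inside the interval → strictly worse (loss $310).
$806: inside the interval → strictly worse (loss $475).
$202: below both → same outcome either way.
$614: inside the interval → strictly worse (loss $283).
$48: below both → same outcome either way.
$285: below both → same outcome either way.
$133: below both → same outcome either way.
Count: 3.

3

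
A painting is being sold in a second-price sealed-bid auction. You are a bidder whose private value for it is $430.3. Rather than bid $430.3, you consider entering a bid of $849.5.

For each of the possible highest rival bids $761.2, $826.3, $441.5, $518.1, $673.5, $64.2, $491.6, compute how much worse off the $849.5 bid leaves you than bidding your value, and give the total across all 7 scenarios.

The deviation costs you only when the competing bid falls strictly between $430.3 and $849.5; elsewhere both bids give the same outcome.
$761.2: truthful payoff $0, deviation payoff −$330.9 → loss $330.9.
$826.3: truthful payoff $0, deviation payoff −$396 → loss $396.
$441.5: truthful payoff $0, deviation payoff −$11.2 → loss $11.2.
$518.1: truthful payoff $0, deviation payoff −$87.8 → loss $87.8.
$673.5: truthful payoff $0, deviation payoff −$243.2 → loss $243.2.
$64.2: outcomes coincide → loss $0.
$491.6: truthful payoff $0, deviation payoff −$61.3 → loss $61.3.
Total loss = $330.9 + $396 + $11.2 + $87.8 + $243.2 + $61.3 = $1130.4.
Truthful bidding weakly dominates here: raising your bid can only win items priced above your value, and lowering it can only forfeit items priced below.

$1130.4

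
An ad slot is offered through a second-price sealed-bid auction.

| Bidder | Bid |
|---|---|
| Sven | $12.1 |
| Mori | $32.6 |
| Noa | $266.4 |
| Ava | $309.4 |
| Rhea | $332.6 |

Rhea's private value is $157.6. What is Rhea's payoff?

Highest bid: Rhea at $332.6, so Rhea wins.
Second-highest bid: Ava at $309.4 — that is the price the winner pays.
Rhea's payoff = value − price = $157.6 − $309.4 = −$151.8.

−$151.8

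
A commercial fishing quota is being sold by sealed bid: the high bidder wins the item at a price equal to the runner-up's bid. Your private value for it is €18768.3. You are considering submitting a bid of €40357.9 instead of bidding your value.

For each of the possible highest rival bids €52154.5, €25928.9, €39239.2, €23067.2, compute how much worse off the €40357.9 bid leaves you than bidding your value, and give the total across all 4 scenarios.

€31930.4

The deviation costs you only when the competing bid falls strictly between €18768.3 and €40357.9; elsewhere both bids give the same outcome.
€52154.5: outcomes coincide → loss €0.
€25928.9: truthful payoff €0, deviation payoff −€7160.6 → loss €7160.6.
€39239.2: truthful payoff €0, deviation payoff −€20470.9 → loss €20470.9.
€23067.2: truthful payoff €0, deviation payoff −€4298.9 → loss €4298.9.
Total loss = €7160.6 + €20470.9 + €4298.9 = €31930.4.
Because the price is fixed by the runner-up's bid, deviating from your value can only change a good outcome into a bad one — never the reverse.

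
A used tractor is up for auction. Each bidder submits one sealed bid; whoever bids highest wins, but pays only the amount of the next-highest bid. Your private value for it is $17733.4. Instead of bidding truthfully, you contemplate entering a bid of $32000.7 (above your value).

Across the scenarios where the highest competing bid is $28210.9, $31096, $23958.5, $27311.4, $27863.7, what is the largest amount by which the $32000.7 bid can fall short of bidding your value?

$13362.6

$28210.9: truthful gives $0, deviation gives −$10477.5 → loss $10477.5.
$31096: truthful gives $0, deviation gives −$13362.6 → loss $13362.6.
$23958.5: truthful gives $0, deviation gives −$6225.1 → loss $6225.1.
$27311.4: truthful gives $0, deviation gives −$9578 → loss $9578.
$27863.7: truthful gives $0, deviation gives −$10130.3 → loss $10130.3.
Maximum loss: $13362.6.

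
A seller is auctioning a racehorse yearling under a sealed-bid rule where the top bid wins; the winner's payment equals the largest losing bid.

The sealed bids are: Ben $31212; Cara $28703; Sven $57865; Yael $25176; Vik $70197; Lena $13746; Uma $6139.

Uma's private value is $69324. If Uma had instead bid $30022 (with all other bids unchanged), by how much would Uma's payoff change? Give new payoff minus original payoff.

$0

The highest bid among the other bidders is $70197; Uma's bid doesn't change that.
Original bid $6139: Uma is not highest (top rival bid is $70197); payoff $0.
Alternative bid $30022: Uma is not highest (top rival bid is $70197); payoff $0.
Change in payoff = $0 − ($0) = $0.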